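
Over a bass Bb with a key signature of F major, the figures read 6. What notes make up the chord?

Bb, D, G

The written figures 6 are shorthand for 6/3: the 3 is implied.
A third above Bb in this key is D.
A sixth above Bb in this key is G.
Together with the bass Bb, this spells G minor in first inversion.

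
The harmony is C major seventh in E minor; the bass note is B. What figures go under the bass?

B is the seventh of C major seventh, so the chord is in third inversion.
A seventh chord in third inversion is figured 6/4/2, conventionally abbreviated 4/2.

4/2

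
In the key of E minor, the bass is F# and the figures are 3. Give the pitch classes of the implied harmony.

F#, A, C

The written figures 3 are shorthand for 5/3: the 5 is implied.
A third above F# in this key is A.
A fifth above F# in this key is C.
Together with the bass F#, this spells F# diminished in root position.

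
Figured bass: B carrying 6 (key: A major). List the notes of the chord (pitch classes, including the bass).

The written figures 6 are shorthand for 6/3: the 3 is implied.
A third above B in this key is D.
A sixth above B in this key is G#.
Together with the bass B, this spells G# diminished in first inversion.

B, D, G#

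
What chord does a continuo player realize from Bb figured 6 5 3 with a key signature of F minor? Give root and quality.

G half-diminished seventh

The figures 6 5 3 indicate a seventh chord in first inversion.
In first inversion the root lies a sixth above the bass: a sixth above Bb in F minor is G.
The chord tones are Bb, Db, F, G, giving G half-diminished seventh.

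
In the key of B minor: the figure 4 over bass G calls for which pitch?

Counting 3 letter steps above G lands on C; in B minor, that letter is C#.

C#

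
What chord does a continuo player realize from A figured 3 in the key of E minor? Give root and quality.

A minor

The figures 3 indicate a triad in root position.
In root position the bass is the root, so the root is A.
The chord tones are A, C, E, giving A minor.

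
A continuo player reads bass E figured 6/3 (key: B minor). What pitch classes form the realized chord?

A third above E in this key is G.
A sixth above E in this key is C#.
Together with the bass E, this spells C# diminished in first inversion.

E, G, C#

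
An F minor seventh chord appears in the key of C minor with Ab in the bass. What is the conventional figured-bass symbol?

6/5

Ab is the third of F minor seventh, so the chord is in first inversion.
A seventh chord in first inversion is figured 6/5/3, conventionally abbreviated 6/5.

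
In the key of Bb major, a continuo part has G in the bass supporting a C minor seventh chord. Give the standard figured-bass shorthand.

4/3

G is the fifth of C minor seventh, so the chord is in second inversion.
A seventh chord in second inversion is figured 6/4/3, conventionally abbreviated 4/3.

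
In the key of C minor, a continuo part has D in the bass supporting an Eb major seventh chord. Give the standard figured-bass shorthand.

D is the seventh of Eb major seventh, so the chord is in third inversion.
A seventh chord in third inversion is figured 6/4/2, conventionally abbreviated 4/2.

4/2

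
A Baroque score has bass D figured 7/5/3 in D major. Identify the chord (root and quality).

The figures 7/5/3 indicate a seventh chord in root position.
In root position the bass is the root, so the root is D.
The chord tones are D, F#, A, C#, giving D major seventh.

D major seventh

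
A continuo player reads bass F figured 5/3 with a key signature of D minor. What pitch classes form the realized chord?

A third above F in this key is A.
A fifth above F in this key is C.
Together with the bass F, this spells F major in root position.

F, A, C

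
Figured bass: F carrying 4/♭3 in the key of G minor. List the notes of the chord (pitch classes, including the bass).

F, Ab, Bb, D

The written figures 4/♭3 are shorthand for 6/4/3: the 6 is implied.
A third above F in this key is A, lowered to Ab by the flat.
A fourth above F in this key is Bb.
A sixth above F in this key is D.
Together with the bass F, this spells Bb dominant seventh in second inversion.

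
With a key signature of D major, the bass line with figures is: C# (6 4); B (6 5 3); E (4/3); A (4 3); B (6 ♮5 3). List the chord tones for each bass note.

C# (6/4): C#, F#, A.
B (6/5/3): B, D, F#, G.
E (6/4/3): E, G, A, C#.
A (6/4/3): A, C#, D, F#.
B (6/♮5/3): B, D, F, G.

C#, F#, A | B, D, F#, G | E, G, A, C# | A, C#, D, F# | B, D, F, G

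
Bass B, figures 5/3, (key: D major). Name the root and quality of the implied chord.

The figures 5/3 indicate a triad in root position.
In root position the bass is the root, so the root is B.
The chord tones are B, D, F#, giving B minor.

B minor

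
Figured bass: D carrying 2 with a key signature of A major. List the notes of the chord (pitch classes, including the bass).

The written figures 2 are shorthand for 6/4/2: the 6/4 are implied.
A second above D in this key is E.
A fourth above D in this key is G#.
A sixth above D in this key is B.
Together with the bass D, this spells E dominant seventh in third inversion.

D, E, G#, B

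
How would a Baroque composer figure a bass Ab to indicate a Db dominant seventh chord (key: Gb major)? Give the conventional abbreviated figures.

Ab is the fifth of Db dominant seventh, so the chord is in second inversion.
A seventh chord in second inversion is figured 6/4/3, conventionally abbreviated 4/3.

4/3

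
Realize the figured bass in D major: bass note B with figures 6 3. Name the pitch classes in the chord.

B, D, G

A third above B in this key is D.
A sixth above B in this key is G.
Together with the bass B, this spells G major in first inversion.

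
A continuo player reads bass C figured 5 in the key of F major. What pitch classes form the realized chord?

The written figures 5 are shorthand for 5/3: the 3 is implied.
A third above C in this key is E.
A fifth above C in this key is G.
Together with the bass C, this spells C major in root position.

C, E, G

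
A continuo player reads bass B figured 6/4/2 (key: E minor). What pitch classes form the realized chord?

B, C, E, G

A second above B in this key is C.
A fourth above B in this key is E.
A sixth above B in this key is G.
Together with the bass B, this spells C major seventh in third inversion.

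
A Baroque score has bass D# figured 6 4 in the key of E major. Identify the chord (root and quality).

The figures 6 4 indicate a triad in second inversion.
In second inversion the root lies a fourth above the bass: a fourth above D# in E major is G#.
The chord tones are D#, G#, B, giving G# minor.

G# minor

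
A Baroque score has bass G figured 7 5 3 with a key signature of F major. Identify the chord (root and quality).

G minor seventh

The figures 7 5 3 indicate a seventh chord in root position.
In root position the bass is the root, so the root is G.
The chord tones are G, Bb, D, F, giving G minor seventh.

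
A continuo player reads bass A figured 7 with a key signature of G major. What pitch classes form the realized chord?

The written figures 7 are shorthand for 7/5/3: the 5/3 are implied.
A third above A in this key is C.
A fifth above A in this key is E.
A seventh above A in this key is G.
Together with the bass A, this spells A minor seventh in root position.

A, C, E, G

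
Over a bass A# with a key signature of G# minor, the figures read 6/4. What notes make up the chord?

A#, D#, F#

A fourth above A# in this key is D#.
A sixth above A# in this key is F#.
Together with the bass A#, this spells D# minor in second inversion.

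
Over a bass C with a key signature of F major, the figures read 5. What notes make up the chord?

The written figures 5 are shorthand for 5/3: the 3 is implied.
A third above C in this key is E.
A fifth above C in this key is G.
Together with the bass C, this spells C major in root position.

C, E, G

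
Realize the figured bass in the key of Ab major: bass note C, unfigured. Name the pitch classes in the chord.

An unfigured bass implies 5/3.
A third above C in this key is Eb.
A fifth above C in this key is G.
Together with the bass C, this spells C minor in root position.

C, Eb, G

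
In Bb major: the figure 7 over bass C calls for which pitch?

Bb

Counting 6 letter steps above C lands on B; in Bb major, that letter is Bb.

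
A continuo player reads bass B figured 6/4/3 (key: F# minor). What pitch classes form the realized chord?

A third above B in this key is D.
A fourth above B in this key is E.
A sixth above B in this key is G#.
Together with the bass B, this spells E dominant seventh in second inversion.

B, D, E, G#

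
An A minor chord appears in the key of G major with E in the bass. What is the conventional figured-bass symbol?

E is the fifth of A minor, so the chord is in second inversion.
A triad in second inversion is figured 6/4, conventionally abbreviated 6/4.

6/4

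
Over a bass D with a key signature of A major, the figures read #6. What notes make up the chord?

D, F#, B#

The written figures #6 are shorthand for 6/3: the 3 is implied.
A third above D in this key is F#.
A sixth above D in this key is B, raised to B# by the sharp.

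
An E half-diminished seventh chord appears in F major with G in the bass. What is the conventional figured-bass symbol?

6/5

G is the third of E half-diminished seventh, so the chord is in first inversion.
A seventh chord in first inversion is figured 6/5/3, conventionally abbreviated 6/5.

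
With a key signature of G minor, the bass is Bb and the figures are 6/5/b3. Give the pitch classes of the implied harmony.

A third above Bb in this key is D, lowered to Db by the flat.
A fifth above Bb in this key is F.
A sixth above Bb in this key is G.
Together with the bass Bb, this spells G half-diminished seventh in first inversion.

Bb, Db, F, G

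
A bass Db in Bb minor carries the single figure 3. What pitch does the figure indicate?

F

Counting 2 letter steps above Db lands on F; in Bb minor, that letter is F.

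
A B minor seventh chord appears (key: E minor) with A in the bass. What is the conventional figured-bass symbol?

4/2

A is the seventh of B minor seventh, so the chord is in third inversion.
A seventh chord in third inversion is figured 6/4/2, conventionally abbreviated 4/2.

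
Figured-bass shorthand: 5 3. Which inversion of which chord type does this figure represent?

triad, root position

Intervals of 5/3 above the bass form a triad; the bass is the root, so this is root position.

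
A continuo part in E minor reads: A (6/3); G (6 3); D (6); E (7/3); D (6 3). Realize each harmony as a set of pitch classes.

A, C, F# | G, B, E | D, F#, B | E, G, B, D | D, F#, B

A (6/3): A, C, F#.
G (6/3): G, B, E.
D (6/3): D, F#, B.
E (7/5/3): E, G, B, D.
D (6/3): D, F#, B.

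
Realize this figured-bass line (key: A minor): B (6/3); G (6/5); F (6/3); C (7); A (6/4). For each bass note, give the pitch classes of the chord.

B, D, G | G, B, D, E | F, A, D | C, E, G, B | A, D, F

B (6/3): B, D, G.
G (6/5/3): G, B, D, E.
F (6/3): F, A, D.
C (7/5/3): C, E, G, B.
A (6/4): A, D, F.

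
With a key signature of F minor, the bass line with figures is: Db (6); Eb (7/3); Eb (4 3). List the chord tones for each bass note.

Db (6/3): Db, F, Bb.
Eb (7/5/3): Eb, G, Bb, Db.
Eb (6/4/3): Eb, G, Ab, C.

Db, F, Bb | Eb, G, Bb, Db | Eb, G, Ab, C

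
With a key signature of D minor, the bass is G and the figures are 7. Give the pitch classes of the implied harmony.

G, Bb, D, F

The written figures 7 are shorthand for 7/5/3: the 5/3 are implied.
A third above G in this key is Bb.
A fifth above G in this key is D.
A seventh above G in this key is F.
Together with the bass G, this spells G minor seventh in root position.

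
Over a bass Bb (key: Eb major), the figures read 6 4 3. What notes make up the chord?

A third above Bb in this key is D.
A fourth above Bb in this key is Eb.
A sixth above Bb in this key is G.
Together with the bass Bb, this spells Eb major seventh in second inversion.

Bb, D, Eb, G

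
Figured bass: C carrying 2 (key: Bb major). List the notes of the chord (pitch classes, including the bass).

C, D, F, A

The written figures 2 are shorthand for 6/4/2: the 6/4 are implied.
A second above C in this key is D.
A fourth above C in this key is F.
A sixth above C in this key is A.
Together with the bass C, this spells D minor seventh in third inversion.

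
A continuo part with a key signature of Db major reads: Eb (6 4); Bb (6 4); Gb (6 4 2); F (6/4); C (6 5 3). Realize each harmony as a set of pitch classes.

Eb, Ab, C | Bb, Eb, Gb | Gb, Ab, C, Eb | F, Bb, Db | C, Eb, Gb, Ab

Eb (6/4): Eb, Ab, C.
Bb (6/4): Bb, Eb, Gb.
Gb (6/4/2): Gb, Ab, C, Eb.
F (6/4): F, Bb, Db.
C (6/5/3): C, Eb, Gb, Ab.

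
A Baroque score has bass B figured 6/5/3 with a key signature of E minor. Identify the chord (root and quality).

The figures 6/5/3 indicate a seventh chord in first inversion.
In first inversion the root lies a sixth above the bass: a sixth above B in E minor is G.
The chord tones are B, D, F#, G, giving G major seventh.

G major seventh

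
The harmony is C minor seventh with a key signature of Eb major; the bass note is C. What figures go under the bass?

7

C is the root of C minor seventh, so the chord is in root position.
A seventh chord in root position is figured 7/5/3, conventionally abbreviated 7.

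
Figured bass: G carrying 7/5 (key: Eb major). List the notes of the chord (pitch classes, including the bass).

G, Bb, D, F

The written figures 7/5 are shorthand for 7/5/3: the 3 is implied.
A third above G in this key is Bb.
A fifth above G in this key is D.
A seventh above G in this key is F.
Together with the bass G, this spells G minor seventh in root position.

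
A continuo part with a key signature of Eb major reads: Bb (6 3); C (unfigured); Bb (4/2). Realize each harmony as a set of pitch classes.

Bb (6/3): Bb, D, G.
C (5/3): C, Eb, G.
Bb (6/4/2): Bb, C, Eb, G.

Bb, D, G | C, Eb, G | Bb, C, Eb, G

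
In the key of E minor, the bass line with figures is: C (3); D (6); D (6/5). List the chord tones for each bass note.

C (5/3): C, E, G.
D (6/3): D, F#, B.
D (6/5/3): D, F#, A, B.

C, E, G | D, F#, B | D, F#, A, B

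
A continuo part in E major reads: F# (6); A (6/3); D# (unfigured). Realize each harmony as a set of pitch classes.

F# (6/3): F#, A, D#.
A (6/3): A, C#, F#.
D# (5/3): D#, F#, A.

F#, A, D# | A, C#, F# | D#, F#, A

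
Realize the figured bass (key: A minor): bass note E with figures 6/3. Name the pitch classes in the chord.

A third above E in this key is G.
A sixth above E in this key is C.
Together with the bass E, this spells C major in first inversion.

E, G, C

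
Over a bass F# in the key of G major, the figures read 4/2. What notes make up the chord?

F#, G, B, D

The written figures 4/2 are shorthand for 6/4/2: the 6 is implied.
A second above F# in this key is G.
A fourth above F# in this key is B.
A sixth above F# in this key is D.
Together with the bass F#, this spells G major seventh in third inversion.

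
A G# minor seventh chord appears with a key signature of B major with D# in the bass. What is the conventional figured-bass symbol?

D# is the fifth of G# minor seventh, so the chord is in second inversion.
A seventh chord in second inversion is figured 6/4/3, conventionally abbreviated 4/3.

4/3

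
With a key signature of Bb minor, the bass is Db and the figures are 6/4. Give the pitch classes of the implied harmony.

A fourth above Db in this key is Gb.
A sixth above Db in this key is Bb.
Together with the bass Db, this spells Gb major in second inversion.

Db, Gb, Bb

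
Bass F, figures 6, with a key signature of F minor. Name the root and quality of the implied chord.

Db major

The figures 6 indicate a triad in first inversion.
In first inversion the root lies a sixth above the bass: a sixth above F in F minor is Db.
The chord tones are F, Ab, Db, giving Db major.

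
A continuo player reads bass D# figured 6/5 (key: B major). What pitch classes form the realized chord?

The written figures 6/5 are shorthand for 6/5/3: the 3 is implied.
A third above D# in this key is F#.
A fifth above D# in this key is A#.
A sixth above D# in this key is B.
Together with the bass D#, this spells B major seventh in first inversion.

D#, F#, A#, B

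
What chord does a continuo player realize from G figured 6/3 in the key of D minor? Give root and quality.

The figures 6/3 indicate a triad in first inversion.
In first inversion the root lies a sixth above the bass: a sixth above G in D minor is E.
The chord tones are G, Bb, E, giving E diminished.

E diminished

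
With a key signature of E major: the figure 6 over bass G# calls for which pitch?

E

Counting 5 letter steps above G# lands on E; in E major, that letter is E.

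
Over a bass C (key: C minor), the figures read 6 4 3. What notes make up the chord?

C, Eb, F, Ab

A third above C in this key is Eb.
A fourth above C in this key is F.
A sixth above C in this key is Ab.
Together with the bass C, this spells F minor seventh in second inversion.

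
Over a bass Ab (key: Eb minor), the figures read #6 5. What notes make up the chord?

The written figures #6 5 are shorthand for 6/5/3: the 3 is implied.
A third above Ab in this key is Cb.
A fifth above Ab in this key is Eb.
A sixth above Ab in this key is F, raised to F# by the sharp.

Ab, Cb, Eb, F#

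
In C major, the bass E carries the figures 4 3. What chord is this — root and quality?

A minor seventh

The figures 4 3 indicate a seventh chord in second inversion.
In second inversion the root lies a fourth above the bass: a fourth above E in C major is A.
The chord tones are E, G, A, C, giving A minor seventh.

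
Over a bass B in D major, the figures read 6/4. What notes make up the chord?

B, E, G

A fourth above B in this key is E.
A sixth above B in this key is G.
Together with the bass B, this spells E minor in second inversion.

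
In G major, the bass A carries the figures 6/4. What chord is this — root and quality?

The figures 6/4 indicate a triad in second inversion.
In second inversion the root lies a fourth above the bass: a fourth above A in G major is D.
The chord tones are A, D, F#, giving D major.

D major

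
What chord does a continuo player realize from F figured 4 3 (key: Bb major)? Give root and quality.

The figures 4 3 indicate a seventh chord in second inversion.
In second inversion the root lies a fourth above the bass: a fourth above F in Bb major is Bb.
The chord tones are F, A, Bb, D, giving Bb major seventh.

Bb major seventh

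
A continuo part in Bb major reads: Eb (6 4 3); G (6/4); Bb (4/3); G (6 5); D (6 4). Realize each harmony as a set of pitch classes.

Eb (6/4/3): Eb, G, A, C.
G (6/4): G, C, Eb.
Bb (6/4/3): Bb, D, Eb, G.
G (6/5/3): G, Bb, D, Eb.
D (6/4): D, G, Bb.

Eb, G, A, C | G, C, Eb | Bb, D, Eb, G | G, Bb, D, Eb | D, G, Bb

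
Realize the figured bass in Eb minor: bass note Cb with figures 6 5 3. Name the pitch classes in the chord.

Cb, Eb, Gb, Ab

A third above Cb in this key is Eb.
A fifth above Cb in this key is Gb.
A sixth above Cb in this key is Ab.
Together with the bass Cb, this spells Ab minor seventh in first inversion.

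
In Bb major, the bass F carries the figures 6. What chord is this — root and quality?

The figures 6 indicate a triad in first inversion.
In first inversion the root lies a sixth above the bass: a sixth above F in Bb major is D.
The chord tones are F, A, D, giving D minor.

D minor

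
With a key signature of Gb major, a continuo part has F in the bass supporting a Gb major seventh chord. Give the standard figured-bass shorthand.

4/2

F is the seventh of Gb major seventh, so the chord is in third inversion.
A seventh chord in third inversion is figured 6/4/2, conventionally abbreviated 4/2.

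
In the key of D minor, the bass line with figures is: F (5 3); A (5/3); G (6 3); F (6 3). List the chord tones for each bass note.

F, A, C | A, C, E | G, Bb, E | F, A, D

F (5/3): F, A, C.
A (5/3): A, C, E.
G (6/3): G, Bb, E.
F (6/3): F, A, D.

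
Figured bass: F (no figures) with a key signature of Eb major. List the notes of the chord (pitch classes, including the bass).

F, Ab, C

An unfigured bass implies 5/3.
A third above F in this key is Ab.
A fifth above F in this key is C.
Together with the bass F, this spells F minor in root position.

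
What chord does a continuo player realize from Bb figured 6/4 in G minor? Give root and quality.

The figures 6/4 indicate a triad in second inversion.
In second inversion the root lies a fourth above the bass: a fourth above Bb in G minor is Eb.
The chord tones are Bb, Eb, G, giving Eb major.

Eb major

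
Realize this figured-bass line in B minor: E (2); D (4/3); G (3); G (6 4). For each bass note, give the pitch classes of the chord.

E, F#, A, C# | D, F#, G, B | G, B, D | G, C#, E

E (6/4/2): E, F#, A, C#.
D (6/4/3): D, F#, G, B.
G (5/3): G, B, D.
G (6/4): G, C#, E.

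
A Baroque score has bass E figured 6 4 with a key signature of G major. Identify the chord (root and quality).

The figures 6 4 indicate a triad in second inversion.
In second inversion the root lies a fourth above the bass: a fourth above E in G major is A.
The chord tones are E, A, C, giving A minor.

A minor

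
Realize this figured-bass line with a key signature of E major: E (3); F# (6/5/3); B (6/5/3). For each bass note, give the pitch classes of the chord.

E (5/3): E, G#, B.
F# (6/5/3): F#, A, C#, D#.
B (6/5/3): B, D#, F#, G#.

E, G#, B | F#, A, C#, D# | B, D#, F#, G#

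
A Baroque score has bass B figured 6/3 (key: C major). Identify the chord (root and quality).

G major

The figures 6/3 indicate a triad in first inversion.
In first inversion the root lies a sixth above the bass: a sixth above B in C major is G.
The chord tones are B, D, G, giving G major.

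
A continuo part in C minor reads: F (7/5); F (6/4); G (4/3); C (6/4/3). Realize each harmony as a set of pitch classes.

F, Ab, C, Eb | F, Bb, D | G, Bb, C, Eb | C, Eb, F, Ab

F (7/5/3): F, Ab, C, Eb.
F (6/4): F, Bb, D.
G (6/4/3): G, Bb, C, Eb.
C (6/4/3): C, Eb, F, Ab.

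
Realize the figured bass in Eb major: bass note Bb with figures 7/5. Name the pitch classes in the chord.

The written figures 7/5 are shorthand for 7/5/3: the 3 is implied.
A third above Bb in this key is D.
A fifth above Bb in this key is F.
A seventh above Bb in this key is Ab.
Together with the bass Bb, this spells Bb dominant seventh in root position.

Bb, D, F, Ab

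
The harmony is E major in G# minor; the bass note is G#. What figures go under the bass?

G# is the third of E major, so the chord is in first inversion.
A triad in first inversion is figured 6/3, conventionally abbreviated 6.

6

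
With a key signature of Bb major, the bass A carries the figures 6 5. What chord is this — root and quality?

F dominant seventh

The figures 6 5 indicate a seventh chord in first inversion.
In first inversion the root lies a sixth above the bass: a sixth above A in Bb major is F.
The chord tones are A, C, Eb, F, giving F dominant seventh.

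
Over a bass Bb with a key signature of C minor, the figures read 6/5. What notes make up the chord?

Bb, D, F, G

The written figures 6/5 are shorthand for 6/5/3: the 3 is implied.
A third above Bb in this key is D.
A fifth above Bb in this key is F.
A sixth above Bb in this key is G.
Together with the bass Bb, this spells G minor seventh in first inversion.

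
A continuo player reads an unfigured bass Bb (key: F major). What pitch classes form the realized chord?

Bb, D, F

An unfigured bass implies 5/3.
A third above Bb in this key is D.
A fifth above Bb in this key is F.
Together with the bass Bb, this spells Bb major in root position.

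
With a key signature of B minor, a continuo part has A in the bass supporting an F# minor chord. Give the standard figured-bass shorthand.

A is the third of F# minor, so the chord is in first inversion.
A triad in first inversion is figured 6/3, conventionally abbreviated 6.

6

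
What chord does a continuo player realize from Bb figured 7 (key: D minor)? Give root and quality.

The figures 7 indicate a seventh chord in root position.
In root position the bass is the root, so the root is Bb.
The chord tones are Bb, D, F, A, giving Bb major seventh.

Bb major seventh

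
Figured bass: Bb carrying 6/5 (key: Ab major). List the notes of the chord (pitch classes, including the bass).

The written figures 6/5 are shorthand for 6/5/3: the 3 is implied.
A third above Bb in this key is Db.
A fifth above Bb in this key is F.
A sixth above Bb in this key is G.
Together with the bass Bb, this spells G half-diminished seventh in first inversion.

Bb, Db, F, G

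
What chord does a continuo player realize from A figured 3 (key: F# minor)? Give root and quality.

A major

The figures 3 indicate a triad in root position.
In root position the bass is the root, so the root is A.
The chord tones are A, C#, E, giving A major.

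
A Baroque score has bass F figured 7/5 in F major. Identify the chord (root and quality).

F major seventh

The figures 7/5 indicate a seventh chord in root position.
In root position the bass is the root, so the root is F.
The chord tones are F, A, C, E, giving F major seventh.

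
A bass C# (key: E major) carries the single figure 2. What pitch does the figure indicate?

D#

Counting 1 letter step above C# lands on D; in E major, that letter is D#.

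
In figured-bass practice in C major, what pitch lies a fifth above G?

D

Counting 4 letter steps above G lands on D; in C major, that letter is D.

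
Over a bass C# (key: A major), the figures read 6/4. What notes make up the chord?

A fourth above C# in this key is F#.
A sixth above C# in this key is A.
Together with the bass C#, this spells F# minor in second inversion.

C#, F#, A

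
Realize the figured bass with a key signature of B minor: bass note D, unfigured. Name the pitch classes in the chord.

D, F#, A

An unfigured bass implies 5/3.
A third above D in this key is F#.
A fifth above D in this key is A.
Together with the bass D, this spells D major in root position.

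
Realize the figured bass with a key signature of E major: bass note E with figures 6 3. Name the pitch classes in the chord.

E, G#, C#

A third above E in this key is G#.
A sixth above E in this key is C#.
Together with the bass E, this spells C# minor in first inversion.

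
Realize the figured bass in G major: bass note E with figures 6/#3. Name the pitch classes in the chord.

E, G#, C

A third above E in this key is G, raised to G# by the sharp.
A sixth above E in this key is C.
Together with the bass E, this spells C augmented in first inversion.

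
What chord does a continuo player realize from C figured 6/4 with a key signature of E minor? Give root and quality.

F# diminished

The figures 6/4 indicate a triad in second inversion.
In second inversion the root lies a fourth above the bass: a fourth above C in E minor is F#.
The chord tones are C, F#, A, giving F# diminished.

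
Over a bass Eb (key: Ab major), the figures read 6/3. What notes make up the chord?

Eb, G, C

A third above Eb in this key is G.
A sixth above Eb in this key is C.
Together with the bass Eb, this spells C minor in first inversion.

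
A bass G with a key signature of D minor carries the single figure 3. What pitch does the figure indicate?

Counting 2 letter steps above G lands on B; in D minor, that letter is Bb.

Bb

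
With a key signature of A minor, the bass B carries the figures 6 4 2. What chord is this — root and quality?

C major seventh

The figures 6 4 2 indicate a seventh chord in third inversion.
In third inversion the root lies a second above the bass: a second above B in A minor is C.
The chord tones are B, C, E, G, giving C major seventh.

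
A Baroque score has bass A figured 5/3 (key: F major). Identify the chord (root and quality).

The figures 5/3 indicate a triad in root position.
In root position the bass is the root, so the root is A.
The chord tones are A, C, E, giving A minor.

A minor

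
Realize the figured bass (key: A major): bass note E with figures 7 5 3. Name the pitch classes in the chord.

A third above E in this key is G#.
A fifth above E in this key is B.
A seventh above E in this key is D.
Together with the bass E, this spells E dominant seventh in root position.

E, G#, B, D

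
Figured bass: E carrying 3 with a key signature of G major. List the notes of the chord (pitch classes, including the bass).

The written figures 3 are shorthand for 5/3: the 5 is implied.
A third above E in this key is G.
A fifth above E in this key is B.
Together with the bass E, this spells E minor in root position.

E, G, B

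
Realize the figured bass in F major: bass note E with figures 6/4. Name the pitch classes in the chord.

E, A, C

A fourth above E in this key is A.
A sixth above E in this key is C.
Together with the bass E, this spells A minor in second inversion.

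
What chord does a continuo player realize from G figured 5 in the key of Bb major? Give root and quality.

The figures 5 indicate a triad in root position.
In root position the bass is the root, so the root is G.
The chord tones are G, Bb, D, giving G minor.

G minor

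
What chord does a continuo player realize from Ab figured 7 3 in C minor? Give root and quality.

The figures 7 3 indicate a seventh chord in root position.
In root position the bass is the root, so the root is Ab.
The chord tones are Ab, C, Eb, G, giving Ab major seventh.

Ab major seventh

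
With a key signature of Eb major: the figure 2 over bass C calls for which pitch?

D

Counting 1 letter step above C lands on D; in Eb major, that letter is D.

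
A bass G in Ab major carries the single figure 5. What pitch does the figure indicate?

Counting 4 letter steps above G lands on D; in Ab major, that letter is Db.

Db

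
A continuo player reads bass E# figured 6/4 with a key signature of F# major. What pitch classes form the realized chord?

E#, A#, C#

A fourth above E# in this key is A#.
A sixth above E# in this key is C#.
Together with the bass E#, this spells A# minor in second inversion.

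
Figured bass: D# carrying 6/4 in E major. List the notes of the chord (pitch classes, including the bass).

A fourth above D# in this key is G#.
A sixth above D# in this key is B.
Together with the bass D#, this spells G# minor in second inversion.

D#, G#, B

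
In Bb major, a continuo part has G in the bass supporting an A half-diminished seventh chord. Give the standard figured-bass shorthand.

4/2

G is the seventh of A half-diminished seventh, so the chord is in third inversion.
A seventh chord in third inversion is figured 6/4/2, conventionally abbreviated 4/2.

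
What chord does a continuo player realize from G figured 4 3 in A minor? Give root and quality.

C major seventh

The figures 4 3 indicate a seventh chord in second inversion.
In second inversion the root lies a fourth above the bass: a fourth above G in A minor is C.
The chord tones are G, B, C, E, giving C major seventh.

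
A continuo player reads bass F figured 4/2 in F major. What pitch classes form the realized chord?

The written figures 4/2 are shorthand for 6/4/2: the 6 is implied.
A second above F in this key is G.
A fourth above F in this key is Bb.
A sixth above F in this key is D.
Together with the bass F, this spells G minor seventh in third inversion.

F, G, Bb, D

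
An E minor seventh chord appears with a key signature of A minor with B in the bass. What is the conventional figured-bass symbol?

B is the fifth of E minor seventh, so the chord is in second inversion.
A seventh chord in second inversion is figured 6/4/3, conventionally abbreviated 4/3.

4/3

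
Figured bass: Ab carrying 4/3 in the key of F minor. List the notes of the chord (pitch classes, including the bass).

Ab, C, Db, F

The written figures 4/3 are shorthand for 6/4/3: the 6 is implied.
A third above Ab in this key is C.
A fourth above Ab in this key is Db.
A sixth above Ab in this key is F.
Together with the bass Ab, this spells Db major seventh in second inversion.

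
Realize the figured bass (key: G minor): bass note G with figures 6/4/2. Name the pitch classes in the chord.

G, A, C, Eb

A second above G in this key is A.
A fourth above G in this key is C.
A sixth above G in this key is Eb.
Together with the bass G, this spells A half-diminished seventh in third inversion.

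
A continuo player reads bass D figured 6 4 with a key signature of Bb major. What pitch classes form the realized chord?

A fourth above D in this key is G.
A sixth above D in this key is Bb.
Together with the bass D, this spells G minor in second inversion.

D, G, Bb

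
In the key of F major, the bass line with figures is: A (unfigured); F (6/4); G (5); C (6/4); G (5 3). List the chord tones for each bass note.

A, C, E | F, Bb, D | G, Bb, D | C, F, A | G, Bb, D

A (5/3): A, C, E.
F (6/4): F, Bb, D.
G (5/3): G, Bb, D.
C (6/4): C, F, A.
G (5/3): G, Bb, D.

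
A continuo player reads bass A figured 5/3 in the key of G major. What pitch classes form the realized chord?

A, C, E

A third above A in this key is C.
A fifth above A in this key is E.
Together with the bass A, this spells A minor in root position.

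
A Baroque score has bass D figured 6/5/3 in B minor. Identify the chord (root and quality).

The figures 6/5/3 indicate a seventh chord in first inversion.
In first inversion the root lies a sixth above the bass: a sixth above D in B minor is B.
The chord tones are D, F#, A, B, giving B minor seventh.

B minor seventh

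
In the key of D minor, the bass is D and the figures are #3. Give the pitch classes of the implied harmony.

The written figures #3 are shorthand for 5/3: the 5 is implied.
A third above D in this key is F, raised to F# by the sharp.
A fifth above D in this key is A.
Together with the bass D, this spells D major in root position.

D, F#, A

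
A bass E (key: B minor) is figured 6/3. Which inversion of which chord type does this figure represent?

triad, first inversion

Intervals of 6/3 above the bass form a triad; the bass is the third, so this is first inversion.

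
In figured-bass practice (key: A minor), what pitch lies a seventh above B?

A

Counting 6 letter steps above B lands on A; in A minor, that letter is A.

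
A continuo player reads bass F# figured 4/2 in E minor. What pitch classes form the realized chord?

The written figures 4/2 are shorthand for 6/4/2: the 6 is implied.
A second above F# in this key is G.
A fourth above F# in this key is B.
A sixth above F# in this key is D.
Together with the bass F#, this spells G major seventh in third inversion.

F#, G, B, D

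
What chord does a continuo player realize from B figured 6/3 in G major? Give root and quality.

G major

The figures 6/3 indicate a triad in first inversion.
In first inversion the root lies a sixth above the bass: a sixth above B in G major is G.
The chord tones are B, D, G, giving G major.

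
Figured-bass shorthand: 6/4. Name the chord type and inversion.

Intervals of 6/4 above the bass form a triad; the bass is the fifth, so this is second inversion.

triad, second inversion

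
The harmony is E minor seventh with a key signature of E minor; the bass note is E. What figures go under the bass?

E is the root of E minor seventh, so the chord is in root position.
A seventh chord in root position is figured 7/5/3, conventionally abbreviated 7.

7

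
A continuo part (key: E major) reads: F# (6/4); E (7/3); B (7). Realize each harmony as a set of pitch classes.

F#, B, D# | E, G#, B, D# | B, D#, F#, A

F# (6/4): F#, B, D#.
E (7/5/3): E, G#, B, D#.
B (7/5/3): B, D#, F#, A.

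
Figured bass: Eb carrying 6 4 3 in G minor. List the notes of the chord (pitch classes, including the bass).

Eb, G, A, C

A third above Eb in this key is G.
A fourth above Eb in this key is A.
A sixth above Eb in this key is C.
Together with the bass Eb, this spells A half-diminished seventh in second inversion.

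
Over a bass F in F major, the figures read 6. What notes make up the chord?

F, A, D

The written figures 6 are shorthand for 6/3: the 3 is implied.
A third above F in this key is A.
A sixth above F in this key is D.
Together with the bass F, this spells D minor in first inversion.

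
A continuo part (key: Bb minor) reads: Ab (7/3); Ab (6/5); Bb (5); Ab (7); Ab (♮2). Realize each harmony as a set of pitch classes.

Ab (7/5/3): Ab, C, Eb, Gb.
Ab (6/5/3): Ab, C, Eb, F.
Bb (5/3): Bb, Db, F.
Ab (7/5/3): Ab, C, Eb, Gb.
Ab (6/4/♮2): Ab, B, Db, F.

Ab, C, Eb, Gb | Ab, C, Eb, F | Bb, Db, F | Ab, C, Eb, Gb | Ab, B, Db, F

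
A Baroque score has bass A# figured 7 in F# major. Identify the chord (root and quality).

A# minor seventh

The figures 7 indicate a seventh chord in root position.
In root position the bass is the root, so the root is A#.
The chord tones are A#, C#, E#, G#, giving A# minor seventh.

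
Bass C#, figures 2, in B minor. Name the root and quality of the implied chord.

D major seventh

The figures 2 indicate a seventh chord in third inversion.
In third inversion the root lies a second above the bass: a second above C# in B minor is D.
The chord tones are C#, D, F#, A, giving D major seventh.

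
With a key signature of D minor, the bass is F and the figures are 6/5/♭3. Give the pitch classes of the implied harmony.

A third above F in this key is A, lowered to Ab by the flat.
A fifth above F in this key is C.
A sixth above F in this key is D.
Together with the bass F, this spells D half-diminished seventh in first inversion.

F, Ab, C, D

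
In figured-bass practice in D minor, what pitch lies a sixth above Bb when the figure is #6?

G#

Counting 5 letter steps above Bb lands on G; in D minor, that letter is G.
The #6 figure raises it a semitone, giving G#.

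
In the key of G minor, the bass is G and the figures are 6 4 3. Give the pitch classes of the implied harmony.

A third above G in this key is Bb.
A fourth above G in this key is C.
A sixth above G in this key is Eb.
Together with the bass G, this spells C minor seventh in second inversion.

G, Bb, C, Eb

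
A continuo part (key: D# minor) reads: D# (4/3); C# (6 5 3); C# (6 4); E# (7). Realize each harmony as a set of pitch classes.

D#, F#, G#, B | C#, E#, G#, A# | C#, F#, A# | E#, G#, B, D#

D# (6/4/3): D#, F#, G#, B.
C# (6/5/3): C#, E#, G#, A#.
C# (6/4): C#, F#, A#.
E# (7/5/3): E#, G#, B, D#.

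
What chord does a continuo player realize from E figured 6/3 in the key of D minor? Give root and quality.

The figures 6/3 indicate a triad in first inversion.
In first inversion the root lies a sixth above the bass: a sixth above E in D minor is C.
The chord tones are E, G, C, giving C major.

C major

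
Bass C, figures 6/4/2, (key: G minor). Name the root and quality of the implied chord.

The figures 6/4/2 indicate a seventh chord in third inversion.
In third inversion the root lies a second above the bass: a second above C in G minor is D.
The chord tones are C, D, F, A, giving D minor seventh.

D minor seventh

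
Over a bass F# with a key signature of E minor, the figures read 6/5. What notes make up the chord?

F#, A, C, D

The written figures 6/5 are shorthand for 6/5/3: the 3 is implied.
A third above F# in this key is A.
A fifth above F# in this key is C.
A sixth above F# in this key is D.
Together with the bass F#, this spells D dominant seventh in first inversion.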